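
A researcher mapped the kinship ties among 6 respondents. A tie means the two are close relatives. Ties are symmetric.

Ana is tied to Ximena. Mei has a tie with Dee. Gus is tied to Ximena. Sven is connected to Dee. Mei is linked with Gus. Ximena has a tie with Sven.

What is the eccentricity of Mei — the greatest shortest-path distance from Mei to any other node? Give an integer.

3

Distances from Mei: Ana:3, Dee:1, Gus:1, Sven:2, Ximena:2.
The largest is 3 (to Ana), so the eccentricity of Mei is 3.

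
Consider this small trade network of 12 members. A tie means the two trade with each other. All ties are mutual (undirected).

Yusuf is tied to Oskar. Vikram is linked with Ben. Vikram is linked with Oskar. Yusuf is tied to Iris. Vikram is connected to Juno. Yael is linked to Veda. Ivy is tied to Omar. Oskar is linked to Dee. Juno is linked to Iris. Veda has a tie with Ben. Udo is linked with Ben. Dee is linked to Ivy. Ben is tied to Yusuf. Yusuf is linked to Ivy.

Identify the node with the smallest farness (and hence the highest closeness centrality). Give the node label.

Farness (sum of distances to all others) for each node — Ben:20, Dee:30, Iris:26, Ivy:25, Juno:28, Omar:35, Oskar:24, Udo:30, Veda:28, Vikram:23, Yael:38, Yusuf:19.
The smallest farness is 19, for Yusuf, so Yusuf has the highest closeness.

Yusuf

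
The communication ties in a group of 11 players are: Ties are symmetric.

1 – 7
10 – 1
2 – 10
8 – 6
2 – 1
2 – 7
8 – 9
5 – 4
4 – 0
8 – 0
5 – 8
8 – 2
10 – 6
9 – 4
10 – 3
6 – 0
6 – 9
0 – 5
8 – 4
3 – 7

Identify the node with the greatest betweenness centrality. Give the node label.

8

Unnormalized betweenness of each node: 0:28/15, 1:7/12, 2:749/60, 3:7/12, 4:5/6, 5:0, 6:521/60, 7:107/60, 8:239/15, 9:47/60, 10:142/15.
8 has the largest value, 239/15, making it the main broker — the node through which the most shortest paths run.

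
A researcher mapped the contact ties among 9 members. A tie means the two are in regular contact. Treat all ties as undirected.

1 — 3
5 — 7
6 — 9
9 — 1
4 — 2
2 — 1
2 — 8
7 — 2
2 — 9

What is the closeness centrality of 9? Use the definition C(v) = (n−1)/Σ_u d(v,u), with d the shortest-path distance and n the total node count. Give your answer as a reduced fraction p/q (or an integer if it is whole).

Distances from 9: 1:1, 2:1, 3:2, 4:2, 5:3, 6:1, 7:2, 8:2. Sum = 14.
n = 9, so closeness = 8/14 = 4/7.

4/7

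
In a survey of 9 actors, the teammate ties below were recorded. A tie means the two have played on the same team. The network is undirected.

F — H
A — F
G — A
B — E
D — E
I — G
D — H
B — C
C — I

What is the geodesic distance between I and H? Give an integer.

4

One shortest route is I – G – A – F – H, which uses 4 edges, and at distance 3 from I we only reach {E, F}, which does not include H. So d(I,H) = 4.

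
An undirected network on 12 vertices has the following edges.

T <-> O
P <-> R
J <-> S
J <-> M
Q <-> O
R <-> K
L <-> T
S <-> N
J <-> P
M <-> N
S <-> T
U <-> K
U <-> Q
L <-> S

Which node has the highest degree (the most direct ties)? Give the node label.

S

Degrees — J:3, K:2, L:2, M:2, N:2, O:2, P:2, Q:2, R:2, S:4, T:3, U:2.
The maximum is 4, attained only by S.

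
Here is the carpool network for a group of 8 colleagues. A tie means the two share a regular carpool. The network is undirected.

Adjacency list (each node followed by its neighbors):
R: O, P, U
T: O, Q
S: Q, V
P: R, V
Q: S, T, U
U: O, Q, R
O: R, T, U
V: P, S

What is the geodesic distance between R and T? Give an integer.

2

One shortest route is R – O – T, which uses 2 edges, and R and T are not directly tied, so nothing shorter exists. So d(R,T) = 2.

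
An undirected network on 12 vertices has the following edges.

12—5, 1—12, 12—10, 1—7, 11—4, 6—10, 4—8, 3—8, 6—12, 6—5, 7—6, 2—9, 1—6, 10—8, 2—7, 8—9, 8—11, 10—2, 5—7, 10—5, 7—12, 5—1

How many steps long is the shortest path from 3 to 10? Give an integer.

2

One shortest route is 3 – 8 – 10, which uses 2 edges, and 3 and 10 are not directly tied, so nothing shorter exists. So d(3,10) = 2.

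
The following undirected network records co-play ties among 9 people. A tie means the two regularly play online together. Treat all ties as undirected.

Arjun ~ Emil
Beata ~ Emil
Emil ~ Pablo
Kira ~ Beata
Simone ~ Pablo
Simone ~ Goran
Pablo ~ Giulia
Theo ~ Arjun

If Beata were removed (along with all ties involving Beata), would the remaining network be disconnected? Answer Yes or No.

Yes

Removing Beata leaves {Arjun, Emil, Giulia, Goran, Pablo, Simone, and Theo} with no path to {Kira}, so the network splits into 2 components. Beata is a cut vertex.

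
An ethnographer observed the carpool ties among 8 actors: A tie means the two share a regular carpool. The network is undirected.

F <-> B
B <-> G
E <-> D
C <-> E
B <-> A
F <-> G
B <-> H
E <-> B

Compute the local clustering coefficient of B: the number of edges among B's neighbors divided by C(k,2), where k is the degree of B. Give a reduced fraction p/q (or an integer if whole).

1/10

B's neighbors: A, E, F, G, and H (k = 5).
Possible neighbor pairs: C(5,2) = 10. Edges among them: F–G → e = 1.
Clustering(B) = 1/10.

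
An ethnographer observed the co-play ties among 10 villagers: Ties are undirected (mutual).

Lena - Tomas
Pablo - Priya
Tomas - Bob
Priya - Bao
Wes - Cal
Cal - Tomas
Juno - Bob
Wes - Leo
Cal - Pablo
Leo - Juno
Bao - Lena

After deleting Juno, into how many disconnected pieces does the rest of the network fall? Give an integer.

Juno's neighbors (Bob and Leo) remain reachable from one another through other ties, so the rest of the network stays in one piece.

1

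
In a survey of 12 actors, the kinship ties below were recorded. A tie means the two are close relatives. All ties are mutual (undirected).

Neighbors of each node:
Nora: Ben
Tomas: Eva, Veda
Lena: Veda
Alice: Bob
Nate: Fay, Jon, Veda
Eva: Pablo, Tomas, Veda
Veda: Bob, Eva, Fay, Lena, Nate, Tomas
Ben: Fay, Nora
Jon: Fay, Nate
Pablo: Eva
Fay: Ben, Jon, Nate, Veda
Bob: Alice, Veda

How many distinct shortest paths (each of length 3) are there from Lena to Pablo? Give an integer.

1

The shortest distance is 3, and the only length-3 path is Lena–Veda–Eva–Pablo. So there is exactly 1 shortest path.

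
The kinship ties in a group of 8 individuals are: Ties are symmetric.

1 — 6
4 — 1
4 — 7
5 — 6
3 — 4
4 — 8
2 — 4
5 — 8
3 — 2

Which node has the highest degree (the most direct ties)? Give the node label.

Degrees — 1:2, 2:2, 3:2, 4:5, 5:2, 6:2, 7:1, 8:2.
The maximum is 5, attained only by 4.

4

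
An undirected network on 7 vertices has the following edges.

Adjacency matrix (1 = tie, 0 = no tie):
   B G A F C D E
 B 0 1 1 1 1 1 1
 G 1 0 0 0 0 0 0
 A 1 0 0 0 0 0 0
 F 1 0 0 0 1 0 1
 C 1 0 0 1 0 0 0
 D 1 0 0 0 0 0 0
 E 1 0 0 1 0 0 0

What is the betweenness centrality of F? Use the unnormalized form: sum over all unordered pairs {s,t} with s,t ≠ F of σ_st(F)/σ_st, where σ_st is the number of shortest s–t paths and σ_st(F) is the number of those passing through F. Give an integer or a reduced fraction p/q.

1/2

Pairs whose geodesics pass through F — C–E: 1/2.
All other pairs contribute 0.
Summing the contributions gives betweenness(F) = 1/2.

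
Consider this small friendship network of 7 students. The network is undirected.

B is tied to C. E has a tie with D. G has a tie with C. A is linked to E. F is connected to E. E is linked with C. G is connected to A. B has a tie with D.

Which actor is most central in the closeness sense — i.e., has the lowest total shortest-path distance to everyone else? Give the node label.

Farness (sum of distances to all others) for each node — A:11, B:12, C:9, D:11, E:8, F:13, G:12.
The smallest farness is 8, for E, so E has the highest closeness.

E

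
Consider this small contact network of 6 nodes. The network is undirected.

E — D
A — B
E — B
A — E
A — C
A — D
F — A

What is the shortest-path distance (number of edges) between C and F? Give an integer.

2

One shortest route is C – A – F, which uses 2 edges, and C and F are not directly tied, so nothing shorter exists. So d(C,F) = 2.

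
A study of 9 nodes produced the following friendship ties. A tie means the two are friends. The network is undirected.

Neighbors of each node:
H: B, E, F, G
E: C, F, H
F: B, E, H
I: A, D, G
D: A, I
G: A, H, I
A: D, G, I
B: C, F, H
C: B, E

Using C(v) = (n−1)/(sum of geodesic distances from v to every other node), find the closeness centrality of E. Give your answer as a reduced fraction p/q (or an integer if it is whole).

Distances from E: A:3, B:2, C:1, D:4, F:1, G:2, H:1, I:3. Sum = 17.
n = 9, so closeness = 8/17.

8/17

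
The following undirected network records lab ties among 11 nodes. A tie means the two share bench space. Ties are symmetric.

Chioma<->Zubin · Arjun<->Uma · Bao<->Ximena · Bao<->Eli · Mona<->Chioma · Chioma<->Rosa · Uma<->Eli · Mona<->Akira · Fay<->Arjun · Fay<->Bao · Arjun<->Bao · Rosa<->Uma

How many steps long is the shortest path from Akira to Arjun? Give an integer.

5

One shortest route is Akira – Mona – Chioma – Rosa – Uma – Arjun, which uses 5 edges, and at distance 4 from Akira we only reach {Uma}, which does not include Arjun. So d(Akira,Arjun) = 5.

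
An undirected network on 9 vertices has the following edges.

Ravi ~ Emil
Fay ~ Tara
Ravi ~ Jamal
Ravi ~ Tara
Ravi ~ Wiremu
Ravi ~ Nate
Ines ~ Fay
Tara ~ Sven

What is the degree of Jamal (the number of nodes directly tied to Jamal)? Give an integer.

1

Jamal is directly tied to Ravi. That is 1 neighbor, so the degree of Jamal is 1.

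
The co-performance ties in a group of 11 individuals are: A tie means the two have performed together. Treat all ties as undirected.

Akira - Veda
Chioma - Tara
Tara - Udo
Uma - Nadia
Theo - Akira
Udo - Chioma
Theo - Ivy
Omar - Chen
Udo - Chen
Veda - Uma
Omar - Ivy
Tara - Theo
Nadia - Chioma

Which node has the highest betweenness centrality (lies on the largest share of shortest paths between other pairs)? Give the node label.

Theo

Unnormalized betweenness of each node: Akira:23/3, Chen:9/2, Chioma:31/3, Ivy:16/3, Nadia:19/3, Omar:17/6, Tara:28/3, Theo:47/3, Udo:26/3, Uma:23/6, Veda:9/2.
Theo has the largest value, 47/3, making it the main broker — the node through which the most shortest paths run.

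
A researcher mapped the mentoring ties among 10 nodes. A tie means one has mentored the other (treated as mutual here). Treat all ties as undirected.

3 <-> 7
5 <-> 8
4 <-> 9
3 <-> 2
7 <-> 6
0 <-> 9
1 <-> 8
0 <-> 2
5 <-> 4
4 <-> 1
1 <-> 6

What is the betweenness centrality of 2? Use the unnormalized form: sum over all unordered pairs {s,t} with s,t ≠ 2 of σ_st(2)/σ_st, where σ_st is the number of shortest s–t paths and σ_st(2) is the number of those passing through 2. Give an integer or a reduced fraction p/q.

29/6

Pairs whose geodesics pass through 2 — 6–0: 1/2; 5–3: 1/3; 4–3: 1/2; 9–3: 1; 9–7: 1/2; 0–3: 1; 0–7: 1.
All other pairs contribute 0.
Summing the contributions gives betweenness(2) = 29/6.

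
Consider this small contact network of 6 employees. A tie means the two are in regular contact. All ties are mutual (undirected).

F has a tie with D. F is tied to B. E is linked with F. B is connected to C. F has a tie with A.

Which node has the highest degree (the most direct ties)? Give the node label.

Degrees — A:1, B:2, C:1, D:1, E:1, F:4.
The maximum is 4, attained only by F.

F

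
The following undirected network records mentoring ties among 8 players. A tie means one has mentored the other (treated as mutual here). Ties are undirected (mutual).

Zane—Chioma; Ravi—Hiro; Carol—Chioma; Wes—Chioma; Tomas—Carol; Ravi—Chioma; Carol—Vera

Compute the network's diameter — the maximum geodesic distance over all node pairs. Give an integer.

4

Eccentricity of each node (its greatest distance to any other): Carol:3, Chioma:2, Hiro:4, Ravi:3, Tomas:4, Vera:4, Wes:3, Zane:3.
The maximum eccentricity is 4, realized for instance by the pair Hiro–Vera via Hiro – Ravi – Chioma – Carol – Vera. So the diameter is 4.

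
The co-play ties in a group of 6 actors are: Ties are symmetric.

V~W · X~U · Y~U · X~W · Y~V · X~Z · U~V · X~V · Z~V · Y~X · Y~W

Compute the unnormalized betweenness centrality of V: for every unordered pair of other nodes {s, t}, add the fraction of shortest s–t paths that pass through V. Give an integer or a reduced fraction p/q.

Pairs whose geodesics pass through V — W–Z: 1/2; W–U: 1/3; Z–U: 1/2; Z–Y: 1/2.
All other pairs contribute 0.
Summing the contributions gives betweenness(V) = 11/6.

11/6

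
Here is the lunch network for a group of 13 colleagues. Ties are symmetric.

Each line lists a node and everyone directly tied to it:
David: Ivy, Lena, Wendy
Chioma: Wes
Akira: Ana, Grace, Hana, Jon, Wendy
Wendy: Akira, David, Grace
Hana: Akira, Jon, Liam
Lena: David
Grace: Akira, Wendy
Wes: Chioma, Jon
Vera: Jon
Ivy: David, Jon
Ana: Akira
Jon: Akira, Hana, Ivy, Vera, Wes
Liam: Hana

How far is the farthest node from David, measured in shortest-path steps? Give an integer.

4

Distances from David: Akira:2, Ana:3, Chioma:4, Grace:2, Hana:3, Ivy:1, Jon:2, Lena:1, Liam:4, Vera:3, Wendy:1, Wes:3.
The largest is 4 (to Chioma and Liam), so the eccentricity of David is 4.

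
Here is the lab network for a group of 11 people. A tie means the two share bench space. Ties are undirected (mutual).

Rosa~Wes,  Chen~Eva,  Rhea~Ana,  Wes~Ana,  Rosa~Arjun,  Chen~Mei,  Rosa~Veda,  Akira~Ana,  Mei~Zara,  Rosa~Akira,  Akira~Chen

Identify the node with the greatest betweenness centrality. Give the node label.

Akira

Unnormalized betweenness of each node: Akira:27, Ana:23/2, Arjun:0, Chen:23, Eva:0, Mei:9, Rhea:0, Rosa:39/2, Veda:0, Wes:3, Zara:0.
Akira has the largest value, 27, making it the main broker — the node through which the most shortest paths run.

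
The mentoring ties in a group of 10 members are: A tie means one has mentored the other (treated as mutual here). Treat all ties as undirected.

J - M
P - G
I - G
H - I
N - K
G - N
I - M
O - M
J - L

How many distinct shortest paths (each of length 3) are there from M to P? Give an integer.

The shortest distance is 3, and the only length-3 path is M–I–G–P. So there is exactly 1 shortest path.

1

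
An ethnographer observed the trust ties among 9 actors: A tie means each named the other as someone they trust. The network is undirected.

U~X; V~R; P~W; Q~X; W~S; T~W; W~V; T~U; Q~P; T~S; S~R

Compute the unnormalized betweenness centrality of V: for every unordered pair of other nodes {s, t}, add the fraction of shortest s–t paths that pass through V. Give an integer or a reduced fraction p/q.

3/2

Pairs whose geodesics pass through V — R–W: 1/2; R–P: 1/2; R–Q: 1/2.
All other pairs contribute 0.
Summing the contributions gives betweenness(V) = 3/2.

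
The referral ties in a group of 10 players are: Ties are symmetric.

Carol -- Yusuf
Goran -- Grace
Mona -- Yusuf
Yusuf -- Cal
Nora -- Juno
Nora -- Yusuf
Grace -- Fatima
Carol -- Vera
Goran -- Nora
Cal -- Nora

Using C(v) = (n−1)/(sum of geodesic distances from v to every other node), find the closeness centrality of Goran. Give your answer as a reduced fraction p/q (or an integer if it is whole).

Distances from Goran: Cal:2, Carol:3, Fatima:2, Grace:1, Juno:2, Mona:3, Nora:1, Vera:4, Yusuf:2. Sum = 20.
n = 10, so closeness = 9/20.

9/20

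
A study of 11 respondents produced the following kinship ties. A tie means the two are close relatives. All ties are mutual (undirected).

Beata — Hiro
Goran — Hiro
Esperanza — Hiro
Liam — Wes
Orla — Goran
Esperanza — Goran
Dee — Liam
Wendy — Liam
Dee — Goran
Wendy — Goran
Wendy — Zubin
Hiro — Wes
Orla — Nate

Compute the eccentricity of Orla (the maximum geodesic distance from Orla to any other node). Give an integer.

3

Distances from Orla: Beata:3, Dee:2, Esperanza:2, Goran:1, Hiro:2, Liam:3, Nate:1, Wendy:2, Wes:3, Zubin:3.
The largest is 3 (to Liam, Zubin, Beata, and Wes), so the eccentricity of Orla is 3.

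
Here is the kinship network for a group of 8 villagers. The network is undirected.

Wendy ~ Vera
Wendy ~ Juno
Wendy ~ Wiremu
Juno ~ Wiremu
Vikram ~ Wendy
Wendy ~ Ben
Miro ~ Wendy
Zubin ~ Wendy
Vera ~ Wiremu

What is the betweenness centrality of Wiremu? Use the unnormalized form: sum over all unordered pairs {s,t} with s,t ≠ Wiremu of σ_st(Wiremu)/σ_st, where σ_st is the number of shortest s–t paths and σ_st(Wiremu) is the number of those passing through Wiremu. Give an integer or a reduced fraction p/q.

1/2

Pairs whose geodesics pass through Wiremu — Vera–Juno: 1/2.
All other pairs contribute 0.
Summing the contributions gives betweenness(Wiremu) = 1/2.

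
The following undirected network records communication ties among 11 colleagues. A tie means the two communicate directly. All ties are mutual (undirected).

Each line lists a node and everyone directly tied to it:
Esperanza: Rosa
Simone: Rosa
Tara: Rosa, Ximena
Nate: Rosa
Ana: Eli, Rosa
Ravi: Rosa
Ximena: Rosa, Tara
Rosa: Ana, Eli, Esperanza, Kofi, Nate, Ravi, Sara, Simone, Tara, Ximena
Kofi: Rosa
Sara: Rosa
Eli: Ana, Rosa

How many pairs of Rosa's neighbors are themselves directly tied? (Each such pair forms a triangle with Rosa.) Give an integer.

Rosa's neighbors: Ana, Eli, Esperanza, Kofi, Nate, Ravi, Sara, Simone, Tara, and Ximena.
Neighbor pairs that are themselves tied: Rosa–Ana–Eli; Rosa–Tara–Ximena. Each forms one triangle with Rosa, for 2 in total.

2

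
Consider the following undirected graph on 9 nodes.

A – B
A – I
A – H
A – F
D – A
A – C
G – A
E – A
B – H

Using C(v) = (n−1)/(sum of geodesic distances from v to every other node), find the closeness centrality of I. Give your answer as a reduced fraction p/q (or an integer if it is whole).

8/15

Distances from I: A:1, B:2, C:2, D:2, E:2, F:2, G:2, H:2. Sum = 15.
n = 9, so closeness = 8/15.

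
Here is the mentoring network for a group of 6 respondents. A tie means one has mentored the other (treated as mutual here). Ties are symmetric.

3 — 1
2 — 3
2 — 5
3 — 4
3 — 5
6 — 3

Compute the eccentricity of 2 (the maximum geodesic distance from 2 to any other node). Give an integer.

2

Distances from 2: 1:2, 3:1, 4:2, 5:1, 6:2.
The largest is 2 (to 6, 4, and 1), so the eccentricity of 2 is 2.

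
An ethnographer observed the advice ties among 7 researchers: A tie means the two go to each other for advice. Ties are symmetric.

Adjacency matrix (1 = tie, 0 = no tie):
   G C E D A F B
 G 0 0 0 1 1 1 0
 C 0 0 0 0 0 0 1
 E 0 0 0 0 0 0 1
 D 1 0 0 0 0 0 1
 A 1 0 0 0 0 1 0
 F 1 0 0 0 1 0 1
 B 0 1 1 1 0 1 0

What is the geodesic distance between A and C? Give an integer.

One shortest route is A – F – B – C, which uses 3 edges, and at distance 2 from A we only reach {B, D}, which does not include C. So d(A,C) = 3.

3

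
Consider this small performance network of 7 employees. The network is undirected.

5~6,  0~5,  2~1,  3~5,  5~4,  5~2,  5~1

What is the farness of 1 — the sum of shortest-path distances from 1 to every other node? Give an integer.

10

Distances from 1: 0:2, 2:1, 3:2, 4:2, 5:1, 6:2.
Sum = 2 + 1 + 2 + 2 + 1 + 2 = 10.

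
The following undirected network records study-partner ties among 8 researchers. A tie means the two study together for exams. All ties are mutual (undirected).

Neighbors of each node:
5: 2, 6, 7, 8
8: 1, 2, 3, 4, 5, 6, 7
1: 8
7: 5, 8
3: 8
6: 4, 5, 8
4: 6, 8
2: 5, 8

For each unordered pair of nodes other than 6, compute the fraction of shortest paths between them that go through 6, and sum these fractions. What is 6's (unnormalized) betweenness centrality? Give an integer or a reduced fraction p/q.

Pairs whose geodesics pass through 6 — 5–4: 1/2.
All other pairs contribute 0.
Summing the contributions gives betweenness(6) = 1/2.

1/2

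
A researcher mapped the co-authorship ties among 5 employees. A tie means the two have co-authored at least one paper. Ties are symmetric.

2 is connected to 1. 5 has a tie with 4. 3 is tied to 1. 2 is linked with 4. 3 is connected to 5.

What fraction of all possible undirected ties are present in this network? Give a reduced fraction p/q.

There are 5 edges and 5 nodes, so the maximum possible is C(5,2) = 10.
Density = 5/10 = 1/2.

1/2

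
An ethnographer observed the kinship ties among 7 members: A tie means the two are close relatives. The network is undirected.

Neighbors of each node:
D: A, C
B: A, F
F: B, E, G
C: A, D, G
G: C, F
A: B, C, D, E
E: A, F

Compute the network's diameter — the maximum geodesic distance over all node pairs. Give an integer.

3

Eccentricity of each node (its greatest distance to any other): A:2, B:2, C:2, D:3, E:2, F:3, G:2.
The maximum eccentricity is 3, realized for instance by the pair D–F via D – A – E – F. So the diameter is 3.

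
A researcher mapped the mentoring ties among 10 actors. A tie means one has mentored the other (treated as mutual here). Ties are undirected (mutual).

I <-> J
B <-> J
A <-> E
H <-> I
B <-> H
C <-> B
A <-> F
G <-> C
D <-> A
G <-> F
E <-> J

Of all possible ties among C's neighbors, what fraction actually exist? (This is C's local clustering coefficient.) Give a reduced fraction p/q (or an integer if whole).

0

C's neighbors: B and G (k = 2).
Possible neighbor pairs: C(2,2) = 1. Edges among them: none → e = 0.
Clustering(C) = 0/1.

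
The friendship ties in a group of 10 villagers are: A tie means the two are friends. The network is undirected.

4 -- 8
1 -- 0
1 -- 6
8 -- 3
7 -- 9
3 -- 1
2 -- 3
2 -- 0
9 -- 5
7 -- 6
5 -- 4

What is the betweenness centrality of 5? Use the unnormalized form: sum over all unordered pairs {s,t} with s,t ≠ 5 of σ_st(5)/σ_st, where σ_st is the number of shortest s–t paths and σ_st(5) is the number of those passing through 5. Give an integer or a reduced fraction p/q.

Pairs whose geodesics pass through 5 — 2–9: 1/3; 6–4: 1/2; 7–4: 1; 7–8: 1/2; 9–4: 1; 9–8: 1; 9–3: 1/2.
All other pairs contribute 0.
Summing the contributions gives betweenness(5) = 29/6.

29/6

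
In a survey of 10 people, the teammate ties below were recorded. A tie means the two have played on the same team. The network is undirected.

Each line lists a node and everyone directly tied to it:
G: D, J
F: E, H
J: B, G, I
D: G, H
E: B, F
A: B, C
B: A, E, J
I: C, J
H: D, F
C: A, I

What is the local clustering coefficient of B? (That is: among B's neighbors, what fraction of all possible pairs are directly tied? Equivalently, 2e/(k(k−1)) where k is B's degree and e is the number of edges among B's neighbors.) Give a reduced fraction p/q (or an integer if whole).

0

B's neighbors: A, E, and J (k = 3).
Possible neighbor pairs: C(3,2) = 3. Edges among them: none → e = 0.
Clustering(B) = 0/3 = 0.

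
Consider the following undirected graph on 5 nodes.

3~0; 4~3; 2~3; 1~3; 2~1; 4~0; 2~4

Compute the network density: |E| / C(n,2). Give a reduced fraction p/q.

7/10

There are 7 edges and 5 nodes, so the maximum possible is C(5,2) = 10.
Density = 7/10.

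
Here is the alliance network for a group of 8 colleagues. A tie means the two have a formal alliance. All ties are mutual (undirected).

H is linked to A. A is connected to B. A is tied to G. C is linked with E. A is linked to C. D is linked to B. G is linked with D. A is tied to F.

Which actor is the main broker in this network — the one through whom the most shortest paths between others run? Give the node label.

A

Unnormalized betweenness of each node: A:35/2, B:5/2, C:6, D:1/2, E:0, F:0, G:5/2, H:0.
A has the largest value, 35/2, making it the main broker — the node through which the most shortest paths run.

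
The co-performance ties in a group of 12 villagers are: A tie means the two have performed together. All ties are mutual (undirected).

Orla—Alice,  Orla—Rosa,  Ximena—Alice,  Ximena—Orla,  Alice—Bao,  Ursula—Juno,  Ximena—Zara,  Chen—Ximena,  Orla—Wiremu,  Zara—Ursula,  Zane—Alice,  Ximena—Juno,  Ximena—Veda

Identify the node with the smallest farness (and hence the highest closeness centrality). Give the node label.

Farness (sum of distances to all others) for each node — Alice:19, Bao:29, Chen:26, Juno:24, Orla:19, Rosa:29, Ursula:32, Veda:26, Wiremu:29, Ximena:16, Zane:29, Zara:24.
The smallest farness is 16, for Ximena, so Ximena has the highest closeness.

Ximena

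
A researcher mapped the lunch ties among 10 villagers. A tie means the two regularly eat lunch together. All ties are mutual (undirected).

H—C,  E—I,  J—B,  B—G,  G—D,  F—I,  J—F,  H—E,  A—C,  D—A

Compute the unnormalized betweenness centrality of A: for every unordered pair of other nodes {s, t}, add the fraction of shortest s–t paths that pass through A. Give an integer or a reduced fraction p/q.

8

Pairs whose geodesics pass through A — H–B: 1/2; H–G: 1; H–D: 1; E–G: 1/2; E–D: 1; I–D: 1/2; J–C: 1/2; B–C: 1; G–C: 1; D–C: 1.
All other pairs contribute 0.
Summing the contributions gives betweenness(A) = 8.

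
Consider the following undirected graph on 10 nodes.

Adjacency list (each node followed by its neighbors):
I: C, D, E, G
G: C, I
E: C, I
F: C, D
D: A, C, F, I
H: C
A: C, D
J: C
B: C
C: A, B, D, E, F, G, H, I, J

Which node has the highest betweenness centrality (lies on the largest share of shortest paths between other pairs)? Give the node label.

Unnormalized betweenness of each node: A:0, B:0, C:28, D:3/2, E:0, F:0, G:0, H:0, I:3/2, J:0.
C has the largest value, 28, making it the main broker — the node through which the most shortest paths run.

C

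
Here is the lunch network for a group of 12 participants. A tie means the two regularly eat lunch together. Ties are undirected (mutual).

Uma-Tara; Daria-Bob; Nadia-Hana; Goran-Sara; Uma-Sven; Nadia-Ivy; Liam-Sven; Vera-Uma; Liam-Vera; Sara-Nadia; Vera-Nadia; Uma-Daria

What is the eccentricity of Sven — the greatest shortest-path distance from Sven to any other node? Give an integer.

5

Distances from Sven: Bob:3, Daria:2, Goran:5, Hana:4, Ivy:4, Liam:1, Nadia:3, Sara:4, Tara:2, Uma:1, Vera:2.
The largest is 5 (to Goran), so the eccentricity of Sven is 5.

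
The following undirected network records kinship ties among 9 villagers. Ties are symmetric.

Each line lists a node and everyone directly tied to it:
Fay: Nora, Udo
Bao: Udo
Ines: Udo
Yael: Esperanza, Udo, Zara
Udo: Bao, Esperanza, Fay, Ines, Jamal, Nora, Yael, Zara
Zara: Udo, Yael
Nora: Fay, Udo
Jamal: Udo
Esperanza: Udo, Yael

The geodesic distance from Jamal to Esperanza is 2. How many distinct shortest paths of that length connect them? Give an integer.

The shortest distance is 2, and the only length-2 path is Jamal–Udo–Esperanza. So there is exactly 1 shortest path.

1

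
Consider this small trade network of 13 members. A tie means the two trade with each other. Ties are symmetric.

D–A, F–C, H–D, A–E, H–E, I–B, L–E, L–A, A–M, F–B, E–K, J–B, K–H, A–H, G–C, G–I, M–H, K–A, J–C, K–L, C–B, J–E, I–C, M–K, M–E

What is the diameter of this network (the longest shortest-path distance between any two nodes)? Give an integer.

5

Eccentricity of each node (its greatest distance to any other): A:4, B:4, C:4, D:5, E:3, F:5, G:5, H:4, I:5, J:3, K:4, L:4, M:4.
The maximum eccentricity is 5, realized for instance by the pair D–F via D – A – E – J – C – F. So the diameter is 5.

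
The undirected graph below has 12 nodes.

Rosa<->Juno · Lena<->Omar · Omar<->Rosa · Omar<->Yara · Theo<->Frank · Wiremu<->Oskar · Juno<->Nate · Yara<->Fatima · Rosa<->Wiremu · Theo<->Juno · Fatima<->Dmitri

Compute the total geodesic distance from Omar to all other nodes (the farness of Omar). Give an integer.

25

Distances from Omar: Dmitri:3, Fatima:2, Frank:4, Juno:2, Lena:1, Nate:3, Oskar:3, Rosa:1, Theo:3, Wiremu:2, Yara:1.
Sum = 3 + 2 + 4 + 2 + 1 + 3 + 3 + 1 + 3 + 2 + 1 = 25.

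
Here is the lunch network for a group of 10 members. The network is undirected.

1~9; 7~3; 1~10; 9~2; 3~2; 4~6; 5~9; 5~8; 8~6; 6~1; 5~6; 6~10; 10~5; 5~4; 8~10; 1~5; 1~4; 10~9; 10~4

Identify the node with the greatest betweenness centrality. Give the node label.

Unnormalized betweenness of each node: 1:8/3, 2:14, 3:8, 4:0, 5:16/3, 6:2/3, 7:0, 8:0, 9:18, 10:16/3.
9 has the largest value, 18, making it the main broker — the node through which the most shortest paths run.

9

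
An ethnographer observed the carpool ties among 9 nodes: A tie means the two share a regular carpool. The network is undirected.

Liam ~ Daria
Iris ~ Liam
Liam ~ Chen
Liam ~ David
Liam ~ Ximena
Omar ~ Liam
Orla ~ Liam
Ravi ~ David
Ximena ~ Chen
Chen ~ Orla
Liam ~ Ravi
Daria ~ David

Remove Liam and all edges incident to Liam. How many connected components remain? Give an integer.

Without Liam, the remaining ties split the others into: {Chen, Orla, Ximena}; {Daria, David, Ravi}; {Omar}; {Iris}.
That's 4 separate components.

4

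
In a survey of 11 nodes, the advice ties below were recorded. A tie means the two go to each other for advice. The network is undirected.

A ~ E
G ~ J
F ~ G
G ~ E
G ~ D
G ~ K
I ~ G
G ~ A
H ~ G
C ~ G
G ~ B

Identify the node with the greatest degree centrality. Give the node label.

G

Degrees — A:2, B:1, C:1, D:1, E:2, F:1, G:10, H:1, I:1, J:1, K:1.
The maximum is 10, attained only by G.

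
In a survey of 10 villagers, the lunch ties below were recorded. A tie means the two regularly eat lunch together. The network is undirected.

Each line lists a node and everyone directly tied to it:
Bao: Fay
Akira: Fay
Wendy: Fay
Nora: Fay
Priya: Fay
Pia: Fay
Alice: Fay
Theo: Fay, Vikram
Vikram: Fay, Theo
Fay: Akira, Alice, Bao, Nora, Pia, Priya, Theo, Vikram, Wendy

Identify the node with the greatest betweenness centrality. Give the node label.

Fay

Unnormalized betweenness of each node: Akira:0, Alice:0, Bao:0, Fay:35, Nora:0, Pia:0, Priya:0, Theo:0, Vikram:0, Wendy:0.
Fay has the largest value, 35, making it the main broker — the node through which the most shortest paths run.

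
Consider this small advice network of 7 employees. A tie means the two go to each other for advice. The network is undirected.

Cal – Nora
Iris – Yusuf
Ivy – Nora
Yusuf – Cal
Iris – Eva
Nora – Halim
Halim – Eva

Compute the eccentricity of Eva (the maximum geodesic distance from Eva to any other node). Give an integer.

3

Distances from Eva: Cal:3, Halim:1, Iris:1, Ivy:3, Nora:2, Yusuf:2.
The largest is 3 (to Cal and Ivy), so the eccentricity of Eva is 3.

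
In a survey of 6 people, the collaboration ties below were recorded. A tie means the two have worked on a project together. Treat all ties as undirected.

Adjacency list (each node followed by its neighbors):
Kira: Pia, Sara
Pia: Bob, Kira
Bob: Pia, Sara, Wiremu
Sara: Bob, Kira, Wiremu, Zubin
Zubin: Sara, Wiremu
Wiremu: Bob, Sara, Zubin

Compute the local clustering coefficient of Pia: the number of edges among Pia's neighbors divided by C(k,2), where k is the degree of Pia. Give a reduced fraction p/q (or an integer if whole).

0

Pia's neighbors: Bob and Kira (k = 2).
Possible neighbor pairs: C(2,2) = 1. Edges among them: none → e = 0.
Clustering(Pia) = 0/1.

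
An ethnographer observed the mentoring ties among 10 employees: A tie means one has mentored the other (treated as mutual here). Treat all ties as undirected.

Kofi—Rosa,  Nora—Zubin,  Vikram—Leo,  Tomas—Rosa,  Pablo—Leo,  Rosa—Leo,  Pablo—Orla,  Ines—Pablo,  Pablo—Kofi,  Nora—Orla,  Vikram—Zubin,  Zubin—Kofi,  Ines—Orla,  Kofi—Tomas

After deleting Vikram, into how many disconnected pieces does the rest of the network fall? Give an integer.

1

Vikram's neighbors (Leo and Zubin) remain reachable from one another through other ties, so the rest of the network stays in one piece.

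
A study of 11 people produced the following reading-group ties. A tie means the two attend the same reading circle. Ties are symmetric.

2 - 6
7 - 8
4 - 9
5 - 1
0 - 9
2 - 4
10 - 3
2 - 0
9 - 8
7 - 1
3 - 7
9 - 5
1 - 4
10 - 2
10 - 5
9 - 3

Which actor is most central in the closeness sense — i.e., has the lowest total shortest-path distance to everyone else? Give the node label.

9

Farness (sum of distances to all others) for each node — 0:20, 1:19, 2:18, 3:18, 4:17, 5:18, 6:27, 7:21, 8:22, 9:16, 10:18.
The smallest farness is 16, for 9, so 9 has the highest closeness.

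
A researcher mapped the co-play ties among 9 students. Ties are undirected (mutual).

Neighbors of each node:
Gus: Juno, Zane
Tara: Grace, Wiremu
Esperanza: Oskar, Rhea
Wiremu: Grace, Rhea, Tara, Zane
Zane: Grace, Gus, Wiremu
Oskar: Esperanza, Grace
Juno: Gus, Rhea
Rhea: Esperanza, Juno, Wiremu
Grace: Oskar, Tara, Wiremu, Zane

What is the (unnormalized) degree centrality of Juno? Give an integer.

2

Juno is directly tied to Gus and Rhea. That is 2 neighbors, so the degree of Juno is 2.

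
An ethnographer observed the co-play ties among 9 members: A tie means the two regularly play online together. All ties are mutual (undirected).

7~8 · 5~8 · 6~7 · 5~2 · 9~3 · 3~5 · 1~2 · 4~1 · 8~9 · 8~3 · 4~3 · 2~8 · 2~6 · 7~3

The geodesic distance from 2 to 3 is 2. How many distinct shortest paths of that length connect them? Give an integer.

The shortest distance is 2. The length-2 paths are: 2–5–3; 2–8–3.
That gives 2 distinct shortest paths.

2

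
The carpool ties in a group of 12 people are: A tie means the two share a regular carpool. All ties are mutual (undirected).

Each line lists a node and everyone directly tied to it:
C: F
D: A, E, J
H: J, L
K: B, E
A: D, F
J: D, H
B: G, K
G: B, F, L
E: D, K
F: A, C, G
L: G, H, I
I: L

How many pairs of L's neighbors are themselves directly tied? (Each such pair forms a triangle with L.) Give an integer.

L's neighbors are G, H, and I, but none of them are tied to each other, so no triangle contains L.

0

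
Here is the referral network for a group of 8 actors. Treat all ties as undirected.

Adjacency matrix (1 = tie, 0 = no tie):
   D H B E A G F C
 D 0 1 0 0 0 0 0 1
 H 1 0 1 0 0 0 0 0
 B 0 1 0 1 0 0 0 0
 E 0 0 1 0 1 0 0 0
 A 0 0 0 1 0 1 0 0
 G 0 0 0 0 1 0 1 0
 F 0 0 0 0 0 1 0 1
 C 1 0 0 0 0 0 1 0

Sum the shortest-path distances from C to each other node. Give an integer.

16

Distances from C: A:3, B:3, D:1, E:4, F:1, G:2, H:2.
Sum = 3 + 3 + 1 + 4 + 1 + 2 + 2 = 16.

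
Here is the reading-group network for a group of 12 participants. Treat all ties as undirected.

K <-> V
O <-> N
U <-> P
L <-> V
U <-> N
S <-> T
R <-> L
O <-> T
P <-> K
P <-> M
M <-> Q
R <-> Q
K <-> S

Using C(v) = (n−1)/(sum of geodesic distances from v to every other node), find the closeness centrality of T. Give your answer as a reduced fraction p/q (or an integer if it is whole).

Distances from T: K:2, L:4, M:4, N:2, O:1, P:3, Q:5, R:5, S:1, U:3, V:3. Sum = 33.
n = 12, so closeness = 11/33 = 1/3.

1/3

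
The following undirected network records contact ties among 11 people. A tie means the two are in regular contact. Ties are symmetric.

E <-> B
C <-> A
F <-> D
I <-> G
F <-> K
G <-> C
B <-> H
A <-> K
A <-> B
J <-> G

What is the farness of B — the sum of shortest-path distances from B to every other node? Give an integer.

Distances from B: A:1, C:2, D:4, E:1, F:3, G:3, H:1, I:4, J:4, K:2.
Sum = 1 + 2 + 4 + 1 + 3 + 3 + 1 + 4 + 4 + 2 = 25.

25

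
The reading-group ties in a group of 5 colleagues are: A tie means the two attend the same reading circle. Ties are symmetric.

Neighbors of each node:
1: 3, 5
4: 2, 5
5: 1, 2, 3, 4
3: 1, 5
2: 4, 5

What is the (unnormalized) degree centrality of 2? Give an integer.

2 is directly tied to 4 and 5. That is 2 neighbors, so the degree of 2 is 2.

2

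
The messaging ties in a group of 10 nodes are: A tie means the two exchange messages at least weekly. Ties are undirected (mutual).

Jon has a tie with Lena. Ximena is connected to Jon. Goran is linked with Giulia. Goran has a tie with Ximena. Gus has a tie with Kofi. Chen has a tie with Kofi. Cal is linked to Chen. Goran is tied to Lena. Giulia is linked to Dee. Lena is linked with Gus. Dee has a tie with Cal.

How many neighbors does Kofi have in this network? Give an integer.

2

Kofi is directly tied to Chen and Gus. That is 2 neighbors, so the degree of Kofi is 2.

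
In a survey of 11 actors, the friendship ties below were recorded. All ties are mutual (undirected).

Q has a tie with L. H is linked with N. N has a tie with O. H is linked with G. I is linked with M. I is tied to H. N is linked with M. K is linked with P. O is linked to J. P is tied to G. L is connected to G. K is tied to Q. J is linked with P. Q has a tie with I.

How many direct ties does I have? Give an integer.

3

I is directly tied to H, M, and Q. That is 3 neighbors, so the degree of I is 3.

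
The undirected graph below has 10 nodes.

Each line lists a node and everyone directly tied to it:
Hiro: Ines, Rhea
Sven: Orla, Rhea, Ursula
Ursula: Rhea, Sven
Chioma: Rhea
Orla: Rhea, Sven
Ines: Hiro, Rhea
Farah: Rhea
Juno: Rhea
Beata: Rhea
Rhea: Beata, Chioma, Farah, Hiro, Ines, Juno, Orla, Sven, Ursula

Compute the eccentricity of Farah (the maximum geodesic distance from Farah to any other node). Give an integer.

2

Distances from Farah: Beata:2, Chioma:2, Hiro:2, Ines:2, Juno:2, Orla:2, Rhea:1, Sven:2, Ursula:2.
The largest is 2 (to Sven, Beata, Ursula, Chioma, Hiro, Juno, Ines, and Orla), so the eccentricity of Farah is 2.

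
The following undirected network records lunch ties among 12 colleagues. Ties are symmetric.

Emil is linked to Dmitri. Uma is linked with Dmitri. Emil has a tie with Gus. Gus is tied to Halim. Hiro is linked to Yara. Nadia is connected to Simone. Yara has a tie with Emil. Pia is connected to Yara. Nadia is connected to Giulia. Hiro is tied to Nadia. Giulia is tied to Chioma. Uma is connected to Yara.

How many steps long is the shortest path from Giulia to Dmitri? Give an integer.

5

One shortest route is Giulia – Nadia – Hiro – Yara – Emil – Dmitri, which uses 5 edges, and at distance 4 from Giulia we only reach {Emil, Pia, Uma}, which does not include Dmitri. So d(Giulia,Dmitri) = 5.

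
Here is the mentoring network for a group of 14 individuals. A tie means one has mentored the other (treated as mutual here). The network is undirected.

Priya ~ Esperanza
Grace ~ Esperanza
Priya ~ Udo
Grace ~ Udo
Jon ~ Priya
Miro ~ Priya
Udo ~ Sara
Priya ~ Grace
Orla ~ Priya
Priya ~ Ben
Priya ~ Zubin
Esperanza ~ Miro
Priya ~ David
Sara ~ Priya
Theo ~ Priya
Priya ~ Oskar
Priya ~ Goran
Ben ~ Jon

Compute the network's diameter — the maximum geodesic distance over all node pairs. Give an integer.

Eccentricity of each node (its greatest distance to any other): Ben:2, David:2, Esperanza:2, Goran:2, Grace:2, Jon:2, Miro:2, Orla:2, Oskar:2, Priya:1, Sara:2, Theo:2, Udo:2, Zubin:2.
The maximum eccentricity is 2, realized for instance by the pair David–Udo via David – Priya – Udo. So the diameter is 2.

2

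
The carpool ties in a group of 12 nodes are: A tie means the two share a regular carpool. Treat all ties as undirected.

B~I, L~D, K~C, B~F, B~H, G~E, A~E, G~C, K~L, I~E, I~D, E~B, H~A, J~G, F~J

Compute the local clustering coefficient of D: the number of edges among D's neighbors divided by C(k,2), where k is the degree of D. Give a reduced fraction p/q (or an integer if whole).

D's neighbors: I and L (k = 2).
Possible neighbor pairs: C(2,2) = 1. Edges among them: none → e = 0.
Clustering(D) = 0/1.

0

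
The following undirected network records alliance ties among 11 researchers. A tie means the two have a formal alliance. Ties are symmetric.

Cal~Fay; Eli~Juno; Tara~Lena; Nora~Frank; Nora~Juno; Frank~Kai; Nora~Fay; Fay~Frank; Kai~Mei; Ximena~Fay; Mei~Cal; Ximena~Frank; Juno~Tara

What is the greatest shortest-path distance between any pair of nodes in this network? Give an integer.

6

Eccentricity of each node (its greatest distance to any other): Cal:5, Eli:5, Fay:4, Frank:4, Juno:4, Kai:5, Lena:6, Mei:6, Nora:3, Tara:5, Ximena:5.
The maximum eccentricity is 6, realized for instance by the pair Lena–Mei via Lena – Tara – Juno – Nora – Fay – Cal – Mei. So the diameter is 6.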